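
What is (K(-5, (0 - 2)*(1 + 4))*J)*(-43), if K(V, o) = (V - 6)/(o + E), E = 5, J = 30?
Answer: -2838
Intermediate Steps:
K(V, o) = (-6 + V)/(5 + o) (K(V, o) = (V - 6)/(o + 5) = (-6 + V)/(5 + o))
(K(-5, (0 - 2)*(1 + 4))*J)*(-43) = (((-6 - 5)/(5 + (0 - 2)*(1 + 4)))*30)*(-43) = ((-11/(5 - 2*5))*30)*(-43) = ((-11/(5 - 10))*30)*(-43) = ((-11/(-5))*30)*(-43) = (-1/5*(-11)*30)*(-43) = ((11/5)*30)*(-43) = 66*(-43) = -2838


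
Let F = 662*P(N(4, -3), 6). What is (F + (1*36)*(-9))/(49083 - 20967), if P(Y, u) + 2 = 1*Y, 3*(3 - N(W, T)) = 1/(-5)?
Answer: 1433/105435 ≈ 0.013591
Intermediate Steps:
N(W, T) = 46/15 (N(W, T) = 3 - 1/3/(-5) = 3 - 1/3*(-1/5) = 3 + 1/15 = 46/15)
P(Y, u) = -2 + Y (P(Y, u) = -2 + 1*Y = -2 + Y)
F = 10592/15 (F = 662*(-2 + 46/15) = 662*(16/15) = 10592/15 ≈ 706.13)
(F + (1*36)*(-9))/(49083 - 20967) = (10592/15 + (1*36)*(-9))/(49083 - 20967) = (10592/15 + 36*(-9))/28116 = (10592/15 - 324)*(1/28116) = (5732/15)*(1/28116) = 1433/105435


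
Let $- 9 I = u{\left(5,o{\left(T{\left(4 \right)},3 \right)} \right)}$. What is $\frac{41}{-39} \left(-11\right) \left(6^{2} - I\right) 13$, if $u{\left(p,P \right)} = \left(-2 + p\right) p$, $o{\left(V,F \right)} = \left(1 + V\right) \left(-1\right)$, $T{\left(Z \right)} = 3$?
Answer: $\frac{50963}{9} \approx 5662.6$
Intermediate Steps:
$o{\left(V,F \right)} = -1 - V$
$u{\left(p,P \right)} = p \left(-2 + p\right)$
$I = - \frac{5}{3}$ ($I = - \frac{5 \left(-2 + 5\right)}{9} = - \frac{5 \cdot 3}{9} = \left(- \frac{1}{9}\right) 15 = - \frac{5}{3} \approx -1.6667$)
$\frac{41}{-39} \left(-11\right) \left(6^{2} - I\right) 13 = \frac{41}{-39} \left(-11\right) \left(6^{2} - - \frac{5}{3}\right) 13 = 41 \left(- \frac{1}{39}\right) \left(-11\right) \left(36 + \frac{5}{3}\right) 13 = \left(- \frac{41}{39}\right) \left(-11\right) \frac{113}{3} \cdot 13 = \frac{451}{39} \cdot \frac{1469}{3} = \frac{50963}{9}$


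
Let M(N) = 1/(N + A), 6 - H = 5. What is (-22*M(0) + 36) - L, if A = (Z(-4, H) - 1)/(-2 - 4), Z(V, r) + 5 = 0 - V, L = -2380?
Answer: 2350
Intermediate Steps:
H = 1 (H = 6 - 1*5 = 6 - 5 = 1)
Z(V, r) = -5 - V (Z(V, r) = -5 + (0 - V) = -5 - V)
A = 1/3 (A = ((-5 - 1*(-4)) - 1)/(-2 - 4) = ((-5 + 4) - 1)/(-6) = (-1 - 1)*(-1/6) = -2*(-1/6) = 1/3 ≈ 0.33333)
M(N) = 1/(1/3 + N) (M(N) = 1/(N + 1/3) = 1/(1/3 + N))
(-22*M(0) + 36) - L = (-66/(1 + 3*0) + 36) - 1*(-2380) = (-66/(1 + 0) + 36) + 2380 = (-66/1 + 36) + 2380 = (-66 + 36) + 2380 = -30 + 2380 = 2350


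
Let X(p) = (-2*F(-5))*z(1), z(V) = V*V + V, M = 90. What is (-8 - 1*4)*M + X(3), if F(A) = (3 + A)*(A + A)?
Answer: -1160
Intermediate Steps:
F(A) = 2*A*(3 + A) (F(A) = (3 + A)*(2*A) = 2*A*(3 + A))
z(V) = V + V² (z(V) = V² + V = V + V²)
X(p) = -80 (X(p) = (-4*(-5)*(3 - 5))*(1*(1 + 1)) = (-4*(-5)*(-2))*(1*2) = -2*20*2 = -40*2 = -80)
(-8 - 1*4)*M + X(3) = (-8 - 1*4)*90 - 80 = (-8 - 4)*90 - 80 = -12*90 - 80 = -1080 - 80 = -1160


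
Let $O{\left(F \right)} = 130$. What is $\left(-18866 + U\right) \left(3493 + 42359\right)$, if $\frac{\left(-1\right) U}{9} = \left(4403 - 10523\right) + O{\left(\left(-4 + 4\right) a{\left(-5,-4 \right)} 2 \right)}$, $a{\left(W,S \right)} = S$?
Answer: $1606837488$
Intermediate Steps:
$U = 53910$ ($U = - 9 \left(\left(4403 - 10523\right) + 130\right) = - 9 \left(-6120 + 130\right) = \left(-9\right) \left(-5990\right) = 53910$)
$\left(-18866 + U\right) \left(3493 + 42359\right) = \left(-18866 + 53910\right) \left(3493 + 42359\right) = 35044 \cdot 45852 = 1606837488$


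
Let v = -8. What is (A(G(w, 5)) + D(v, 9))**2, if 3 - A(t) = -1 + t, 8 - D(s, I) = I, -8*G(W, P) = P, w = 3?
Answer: 841/64 ≈ 13.141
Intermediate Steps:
G(W, P) = -P/8
D(s, I) = 8 - I
A(t) = 4 - t (A(t) = 3 - (-1 + t) = 3 + (1 - t) = 4 - t)
(A(G(w, 5)) + D(v, 9))**2 = ((4 - (-1)*5/8) + (8 - 1*9))**2 = ((4 - 1*(-5/8)) + (8 - 9))**2 = ((4 + 5/8) - 1)**2 = (37/8 - 1)**2 = (29/8)**2 = 841/64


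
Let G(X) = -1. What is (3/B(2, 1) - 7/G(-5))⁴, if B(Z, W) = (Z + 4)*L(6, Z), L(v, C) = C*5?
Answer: 395254161/160000 ≈ 2470.3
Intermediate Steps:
L(v, C) = 5*C
B(Z, W) = 5*Z*(4 + Z) (B(Z, W) = (Z + 4)*(5*Z) = (4 + Z)*(5*Z) = 5*Z*(4 + Z))
(3/B(2, 1) - 7/G(-5))⁴ = (3/((5*2*(4 + 2))) - 7/(-1))⁴ = (3/((5*2*6)) - 7*(-1))⁴ = (3/60 + 7)⁴ = (3*(1/60) + 7)⁴ = (1/20 + 7)⁴ = (141/20)⁴ = 395254161/160000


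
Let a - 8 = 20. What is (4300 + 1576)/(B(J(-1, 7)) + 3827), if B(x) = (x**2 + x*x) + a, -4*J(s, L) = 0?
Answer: 5876/3855 ≈ 1.5243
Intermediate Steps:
a = 28 (a = 8 + 20 = 28)
J(s, L) = 0 (J(s, L) = -1/4*0 = 0)
B(x) = 28 + 2*x**2 (B(x) = (x**2 + x*x) + 28 = (x**2 + x**2) + 28 = 2*x**2 + 28 = 28 + 2*x**2)
(4300 + 1576)/(B(J(-1, 7)) + 3827) = (4300 + 1576)/((28 + 2*0**2) + 3827) = 5876/((28 + 2*0) + 3827) = 5876/((28 + 0) + 3827) = 5876/(28 + 3827) = 5876/3855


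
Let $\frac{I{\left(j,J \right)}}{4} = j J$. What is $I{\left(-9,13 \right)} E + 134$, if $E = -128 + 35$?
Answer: $43658$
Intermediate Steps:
$E = -93$
$I{\left(j,J \right)} = 4 J j$ ($I{\left(j,J \right)} = 4 j J = 4 J j$)
$I{\left(-9,13 \right)} E + 134 = 4 \cdot 13 \left(-9\right) \left(-93\right) + 134 = \left(-468\right) \left(-93\right) + 134 = 43524 + 134 = 43658$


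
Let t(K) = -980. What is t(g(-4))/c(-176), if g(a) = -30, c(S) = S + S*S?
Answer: -7/220 ≈ -0.031818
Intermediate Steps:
c(S) = S + S²
t(g(-4))/c(-176) = -980*(-1/(176*(1 - 176))) = -980/((-176*(-175))) = -980/30800 = -980*1/30800 = -7/220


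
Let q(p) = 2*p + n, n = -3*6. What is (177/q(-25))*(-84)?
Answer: 3717/17 ≈ 218.65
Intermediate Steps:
n = -18
q(p) = -18 + 2*p (q(p) = 2*p - 18 = -18 + 2*p)
(177/q(-25))*(-84) = (177/(-18 + 2*(-25)))*(-84) = (177/(-18 - 50))*(-84) = (177/(-68))*(-84) = (177*(-1/68))*(-84) = -177/68*(-84) = 3717/17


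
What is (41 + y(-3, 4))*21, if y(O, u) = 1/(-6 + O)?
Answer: 2576/3 ≈ 858.67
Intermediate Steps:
(41 + y(-3, 4))*21 = (41 + 1/(-6 - 3))*21 = (41 + 1/(-9))*21 = (41 - ⅑)*21 = (368/9)*21 = 2576/3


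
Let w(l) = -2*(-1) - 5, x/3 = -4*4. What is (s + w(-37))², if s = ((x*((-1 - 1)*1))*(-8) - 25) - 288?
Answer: 1175056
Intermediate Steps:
x = -48 (x = 3*(-4*4) = 3*(-16) = -48)
w(l) = -3 (w(l) = 2 - 5 = -3)
s = -1081 (s = (-48*(-1 - 1)*(-8) - 25) - 288 = (-(-96)*(-8) - 25) - 288 = (-48*(-2)*(-8) - 25) - 288 = (96*(-8) - 25) - 288 = (-768 - 25) - 288 = -793 - 288 = -1081)
(s + w(-37))² = (-1081 - 3)² = (-1084)² = 1175056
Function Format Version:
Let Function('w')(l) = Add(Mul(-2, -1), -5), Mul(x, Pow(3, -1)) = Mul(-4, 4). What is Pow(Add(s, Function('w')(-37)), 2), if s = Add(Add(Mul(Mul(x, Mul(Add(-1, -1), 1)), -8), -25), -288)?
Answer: 1175056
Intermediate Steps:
x = -48 (x = Mul(3, Mul(-4, 4)) = Mul(3, -16) = -48)
Function('w')(l) = -3 (Function('w')(l) = Add(2, -5) = -3)
s = -1081 (s = Add(Add(Mul(Mul(-48, Mul(Add(-1, -1), 1)), -8), -25), -288) = Add(Add(Mul(Mul(-48, Mul(-2, 1)), -8), -25), -288) = Add(Add(Mul(Mul(-48, -2), -8), -25), -288) = Add(Add(Mul(96, -8), -25), -288) = Add(Add(-768, -25), -288) = Add(-793, -288) = -1081)
Pow(Add(s, Function('w')(-37)), 2) = Pow(Add(-1081, -3), 2) = Pow(-1084, 2) = 1175056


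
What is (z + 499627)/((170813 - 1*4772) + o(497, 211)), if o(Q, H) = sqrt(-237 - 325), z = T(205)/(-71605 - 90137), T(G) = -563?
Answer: 4472628196601559/1486388182297102 - 80810670797*I*sqrt(562)/4459164546891306 ≈ 3.0091 - 0.00042962*I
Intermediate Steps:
z = 563/161742 (z = -563/(-71605 - 90137) = -563/(-161742) = -563*(-1/161742) = 563/161742 ≈ 0.0034809)
o(Q, H) = I*sqrt(562) (o(Q, H) = sqrt(-562) = I*sqrt(562))
(z + 499627)/((170813 - 1*4772) + o(497, 211)) = (563/161742 + 499627)/((170813 - 1*4772) + I*sqrt(562)) = 80810670797/(161742*((170813 - 4772) + I*sqrt(562))) = 80810670797/(161742*(166041 + I*sqrt(562)))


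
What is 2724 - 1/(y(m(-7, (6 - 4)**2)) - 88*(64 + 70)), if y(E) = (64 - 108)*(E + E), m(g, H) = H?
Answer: 33080257/12144 ≈ 2724.0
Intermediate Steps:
y(E) = -88*E
2724 - 1/(y(m(-7, (6 - 4)**2)) - 88*(64 + 70)) = 2724 - 1/(-88*(6 - 4)**2 - 88*(64 + 70)) = 2724 - 1/(-88*2**2 - 88*134) = 2724 - 1/(-88*4 - 11792) = 2724 - 1/(-352 - 11792) = 2724 - 1/(-12144) = 2724 - 1*(-1/12144) = 2724 + 1/12144 = 33080257/12144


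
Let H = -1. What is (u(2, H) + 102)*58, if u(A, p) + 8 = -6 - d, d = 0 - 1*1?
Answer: 5162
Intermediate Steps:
d = -1 (d = 0 - 1 = -1)
u(A, p) = -13 (u(A, p) = -8 + (-6 - 1*(-1)) = -8 + (-6 + 1) = -8 - 5 = -13)
(u(2, H) + 102)*58 = (-13 + 102)*58 = 89*58 = 5162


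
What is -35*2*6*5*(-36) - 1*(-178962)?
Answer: 254562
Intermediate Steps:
-35*2*6*5*(-36) - 1*(-178962) = -420*5*(-36) + 178962 = -35*60*(-36) + 178962 = -2100*(-36) + 178962 = 75600 + 178962 = 254562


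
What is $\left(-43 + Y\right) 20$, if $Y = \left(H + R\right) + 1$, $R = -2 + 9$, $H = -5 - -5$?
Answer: $-700$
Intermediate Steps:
$H = 0$ ($H = -5 + 5 = 0$)
$R = 7$
$Y = 8$ ($Y = \left(0 + 7\right) + 1 = 7 + 1 = 8$)
$\left(-43 + Y\right) 20 = \left(-43 + 8\right) 20 = \left(-35\right) 20 = -700$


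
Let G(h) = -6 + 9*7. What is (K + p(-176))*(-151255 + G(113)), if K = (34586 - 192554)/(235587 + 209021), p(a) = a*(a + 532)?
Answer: 131625025860799/13894 ≈ 9.4735e+9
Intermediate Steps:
p(a) = a*(532 + a)
K = -9873/27788 (K = -157968/444608 = -157968*1/444608 = -9873/27788 ≈ -0.35530)
G(h) = 57 (G(h) = -6 + 63 = 57)
(K + p(-176))*(-151255 + G(113)) = (-9873/27788 - 176*(532 - 176))*(-151255 + 57) = (-9873/27788 - 176*356)*(-151198) = (-9873/27788 - 62656)*(-151198) = -1741094801/27788*(-151198) = 131625025860799/13894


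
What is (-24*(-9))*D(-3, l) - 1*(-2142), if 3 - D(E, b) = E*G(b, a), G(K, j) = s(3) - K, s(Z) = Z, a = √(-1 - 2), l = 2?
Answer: 3438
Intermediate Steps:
a = I*√3 (a = √(-3) = I*√3 ≈ 1.732*I)
G(K, j) = 3 - K
D(E, b) = 3 - E*(3 - b)
(-24*(-9))*D(-3, l) - 1*(-2142) = (-24*(-9))*(3 - 3*(-3 + 2)) - 1*(-2142) = 216*(3 - 3*(-1)) + 2142 = 216*(3 + 3) + 2142 = 216*6 + 2142 = 1296 + 2142 = 3438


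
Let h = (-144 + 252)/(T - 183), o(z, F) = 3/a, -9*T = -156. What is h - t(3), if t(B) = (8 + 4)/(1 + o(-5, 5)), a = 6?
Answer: -4300/497 ≈ -8.6519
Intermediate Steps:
T = 52/3 (T = -1/9*(-156) = 52/3 ≈ 17.333)
o(z, F) = 1/2 (o(z, F) = 3/6 = 3*(1/6) = 1/2)
h = -324/497 (h = (-144 + 252)/(52/3 - 183) = 108/(-497/3) = 108*(-3/497) = -324/497 ≈ -0.65191)
t(B) = 8 (t(B) = (8 + 4)/(1 + 1/2) = 12/(3/2) = 12*(2/3) = 8)
h - t(3) = -324/497 - 1*8 = -324/497 - 8 = -4300/497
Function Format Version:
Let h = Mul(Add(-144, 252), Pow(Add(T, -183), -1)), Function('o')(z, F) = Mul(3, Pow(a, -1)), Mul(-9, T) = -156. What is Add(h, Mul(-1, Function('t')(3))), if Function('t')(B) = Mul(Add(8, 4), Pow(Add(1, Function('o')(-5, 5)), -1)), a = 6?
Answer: Rational(-4300, 497) ≈ -8.6519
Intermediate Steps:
T = Rational(52, 3) (T = Mul(Rational(-1, 9), -156) = Rational(52, 3) ≈ 17.333)
Function('o')(z, F) = Rational(1, 2) (Function('o')(z, F) = Mul(3, Pow(6, -1)) = Mul(3, Rational(1, 6)) = Rational(1, 2))
h = Rational(-324, 497) (h = Mul(Add(-144, 252), Pow(Add(Rational(52, 3), -183), -1)) = Mul(108, Pow(Rational(-497, 3), -1)) = Mul(108, Rational(-3, 497)) = Rational(-324, 497) ≈ -0.65191)
Function('t')(B) = 8 (Function('t')(B) = Mul(Add(8, 4), Pow(Add(1, Rational(1, 2)), -1)) = Mul(12, Pow(Rational(3, 2), -1)) = Mul(12, Rational(2, 3)) = 8)
Add(h, Mul(-1, Function('t')(3))) = Add(Rational(-324, 497), Mul(-1, 8)) = Add(Rational(-324, 497), -8) = Rational(-4300, 497)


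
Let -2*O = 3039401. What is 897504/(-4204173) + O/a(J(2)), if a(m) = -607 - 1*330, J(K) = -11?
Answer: 4258828565959/2626206734 ≈ 1621.7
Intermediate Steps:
O = -3039401/2 (O = -½*3039401 = -3039401/2 ≈ -1.5197e+6)
a(m) = -937 (a(m) = -607 - 330 = -937)
897504/(-4204173) + O/a(J(2)) = 897504/(-4204173) - 3039401/2/(-937) = 897504*(-1/4204173) - 3039401/2*(-1/937) = -299168/1401391 + 3039401/1874 = 4258828565959/2626206734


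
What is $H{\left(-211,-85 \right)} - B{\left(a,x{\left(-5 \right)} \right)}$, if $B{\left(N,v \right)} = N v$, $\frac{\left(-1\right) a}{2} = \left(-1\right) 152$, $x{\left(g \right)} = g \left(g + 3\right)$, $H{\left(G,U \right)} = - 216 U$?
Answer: $15320$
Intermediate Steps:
$x{\left(g \right)} = g \left(3 + g\right)$
$a = 304$ ($a = - 2 \left(\left(-1\right) 152\right) = \left(-2\right) \left(-152\right) = 304$)
$H{\left(-211,-85 \right)} - B{\left(a,x{\left(-5 \right)} \right)} = \left(-216\right) \left(-85\right) - 304 \left(- 5 \left(3 - 5\right)\right) = 18360 - 304 \left(\left(-5\right) \left(-2\right)\right) = 18360 - 304 \cdot 10 = 18360 - 3040 = 15320$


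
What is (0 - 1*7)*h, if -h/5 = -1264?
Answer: -44240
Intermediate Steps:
h = 6320 (h = -5*(-1264) = 6320)
(0 - 1*7)*h = (0 - 1*7)*6320 = (0 - 7)*6320 = -7*6320 = -44240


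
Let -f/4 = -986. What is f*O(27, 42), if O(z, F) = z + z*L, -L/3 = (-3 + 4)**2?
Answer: -212976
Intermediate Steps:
f = 3944 (f = -4*(-986) = 3944)
L = -3 (L = -3*(-3 + 4)**2 = -3*1**2 = -3*1 = -3)
O(z, F) = -2*z (O(z, F) = z + z*(-3) = z - 3*z = -2*z)
f*O(27, 42) = 3944*(-2*27) = 3944*(-54) = -212976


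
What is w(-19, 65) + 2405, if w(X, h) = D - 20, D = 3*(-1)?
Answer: 2382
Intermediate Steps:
D = -3
w(X, h) = -23 (w(X, h) = -3 - 20 = -23)
w(-19, 65) + 2405 = -23 + 2405 = 2382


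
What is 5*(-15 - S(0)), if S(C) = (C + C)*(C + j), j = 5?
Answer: -75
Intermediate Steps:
S(C) = 2*C*(5 + C) (S(C) = (C + C)*(C + 5) = (2*C)*(5 + C) = 2*C*(5 + C))
5*(-15 - S(0)) = 5*(-15 - 2*0*(5 + 0)) = 5*(-15 - 2*0*5) = 5*(-15 - 1*0) = 5*(-15 + 0) = 5*(-15) = -75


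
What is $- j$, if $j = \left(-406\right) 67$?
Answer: $27202$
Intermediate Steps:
$j = -27202$
$- j = \left(-1\right) \left(-27202\right) = 27202$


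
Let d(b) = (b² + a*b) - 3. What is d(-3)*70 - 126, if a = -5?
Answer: 1344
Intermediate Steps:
d(b) = -3 + b² - 5*b (d(b) = (b² - 5*b) - 3 = -3 + b² - 5*b)
d(-3)*70 - 126 = (-3 + (-3)² - 5*(-3))*70 - 126 = (-3 + 9 + 15)*70 - 126 = 21*70 - 126 = 1470 - 126 = 1344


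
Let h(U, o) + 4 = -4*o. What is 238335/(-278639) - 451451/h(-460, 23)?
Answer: 125768975029/26749344 ≈ 4701.8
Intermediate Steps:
h(U, o) = -4 - 4*o
238335/(-278639) - 451451/h(-460, 23) = 238335/(-278639) - 451451/(-4 - 4*23) = 238335*(-1/278639) - 451451/(-4 - 92) = -238335/278639 - 451451/(-96) = -238335/278639 - 451451*(-1/96) = -238335/278639 + 451451/96 = 125768975029/26749344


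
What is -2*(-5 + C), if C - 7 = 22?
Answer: -48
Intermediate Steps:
C = 29 (C = 7 + 22 = 29)
-2*(-5 + C) = -2*(-5 + 29) = -2*24 = -48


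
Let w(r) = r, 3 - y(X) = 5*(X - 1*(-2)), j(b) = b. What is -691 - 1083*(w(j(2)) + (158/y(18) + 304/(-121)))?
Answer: 19107689/11737 ≈ 1628.0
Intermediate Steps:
y(X) = -7 - 5*X (y(X) = 3 - 5*(X - 1*(-2)) = 3 - 5*(X + 2) = 3 - 5*(2 + X) = 3 - (10 + 5*X) = 3 + (-10 - 5*X) = -7 - 5*X)
-691 - 1083*(w(j(2)) + (158/y(18) + 304/(-121))) = -691 - 1083*(2 + (158/(-7 - 5*18) + 304/(-121))) = -691 - 1083*(2 + (158/(-7 - 90) + 304*(-1/121))) = -691 - 1083*(2 + (158/(-97) - 304/121)) = -691 - 1083*(2 + (158*(-1/97) - 304/121)) = -691 - 1083*(2 + (-158/97 - 304/121)) = -691 - 1083*(2 - 48606/11737) = -691 - 1083*(-25132/11737) = -691 + 27217956/11737 = 19107689/11737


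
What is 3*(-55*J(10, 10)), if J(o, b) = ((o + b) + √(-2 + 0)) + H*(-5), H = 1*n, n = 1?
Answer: -2475 - 165*I*√2 ≈ -2475.0 - 233.35*I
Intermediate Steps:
H = 1 (H = 1*1 = 1)
J(o, b) = -5 + b + o + I*√2 (J(o, b) = ((o + b) + √(-2 + 0)) + 1*(-5) = ((b + o) + √(-2)) - 5 = ((b + o) + I*√2) - 5 = (b + o + I*√2) - 5 = -5 + b + o + I*√2)
3*(-55*J(10, 10)) = 3*(-55*(-5 + 10 + 10 + I*√2)) = 3*(-55*(15 + I*√2)) = 3*(-825 - 55*I*√2) = -2475 - 165*I*√2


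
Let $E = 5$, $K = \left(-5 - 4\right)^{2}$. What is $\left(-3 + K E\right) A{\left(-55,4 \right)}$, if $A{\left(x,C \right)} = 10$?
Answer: $4020$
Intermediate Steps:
$K = 81$ ($K = \left(-9\right)^{2} = 81$)
$\left(-3 + K E\right) A{\left(-55,4 \right)} = \left(-3 + 81 \cdot 5\right) 10 = \left(-3 + 405\right) 10 = 402 \cdot 10 = 4020$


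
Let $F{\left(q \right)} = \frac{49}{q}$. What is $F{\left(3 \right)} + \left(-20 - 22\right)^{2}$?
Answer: $\frac{5341}{3} \approx 1780.3$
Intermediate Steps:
$F{\left(3 \right)} + \left(-20 - 22\right)^{2} = \frac{49}{3} + \left(-20 - 22\right)^{2} = 49 \cdot \frac{1}{3} + \left(-42\right)^{2} = \frac{49}{3} + 1764 = \frac{5341}{3}$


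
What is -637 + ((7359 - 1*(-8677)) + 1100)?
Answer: 16499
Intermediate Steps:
-637 + ((7359 - 1*(-8677)) + 1100) = -637 + ((7359 + 8677) + 1100) = -637 + (16036 + 1100) = -637 + 17136 = 16499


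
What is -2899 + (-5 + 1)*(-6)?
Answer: -2875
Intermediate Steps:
-2899 + (-5 + 1)*(-6) = -2899 - 4*(-6) = -2899 + 24 = -2875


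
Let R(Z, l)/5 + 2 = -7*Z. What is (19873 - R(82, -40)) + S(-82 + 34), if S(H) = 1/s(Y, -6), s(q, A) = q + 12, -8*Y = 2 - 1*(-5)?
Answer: 2025025/89 ≈ 22753.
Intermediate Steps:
Y = -7/8 (Y = -(2 - 1*(-5))/8 = -(2 + 5)/8 = -1/8*7 = -7/8 ≈ -0.87500)
R(Z, l) = -10 - 35*Z (R(Z, l) = -10 + 5*(-7*Z) = -10 - 35*Z)
s(q, A) = 12 + q
S(H) = 8/89 (S(H) = 1/(12 - 7/8) = 1/(89/8) = 8/89)
(19873 - R(82, -40)) + S(-82 + 34) = (19873 - (-10 - 35*82)) + 8/89 = (19873 - (-10 - 2870)) + 8/89 = (19873 - 1*(-2880)) + 8/89 = (19873 + 2880) + 8/89 = 22753 + 8/89 = 2025025/89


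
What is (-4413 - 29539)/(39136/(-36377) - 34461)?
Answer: 1235071904/1253626933 ≈ 0.98520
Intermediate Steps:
(-4413 - 29539)/(39136/(-36377) - 34461) = -33952/(39136*(-1/36377) - 34461) = -33952/(-39136/36377 - 34461) = -33952/(-1253626933/36377) = -33952*(-36377/1253626933) = 1235071904/1253626933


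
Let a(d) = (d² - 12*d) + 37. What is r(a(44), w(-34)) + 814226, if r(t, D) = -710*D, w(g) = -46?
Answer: 846886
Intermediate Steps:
a(d) = 37 + d² - 12*d
r(a(44), w(-34)) + 814226 = -710*(-46) + 814226 = 32660 + 814226 = 846886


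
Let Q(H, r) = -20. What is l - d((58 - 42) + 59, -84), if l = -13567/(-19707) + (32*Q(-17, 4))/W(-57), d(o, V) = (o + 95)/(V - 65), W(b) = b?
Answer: 242827209/18596839 ≈ 13.057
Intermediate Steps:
d(o, V) = (95 + o)/(-65 + V)
l = 1487311/124811 (l = -13567/(-19707) + (32*(-20))/(-57) = -13567*(-1/19707) - 640*(-1/57) = 13567/19707 + 640/57 = 1487311/124811 ≈ 11.917)
l - d((58 - 42) + 59, -84) = 1487311/124811 - (95 + ((58 - 42) + 59))/(-65 - 84) = 1487311/124811 - (95 + (16 + 59))/(-149) = 1487311/124811 - (-1)*(95 + 75)/149 = 1487311/124811 - (-1)*170/149 = 1487311/124811 - 1*(-170/149) = 1487311/124811 + 170/149 = 242827209/18596839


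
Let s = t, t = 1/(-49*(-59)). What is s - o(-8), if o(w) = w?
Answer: 23129/2891 ≈ 8.0004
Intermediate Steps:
t = 1/2891 ≈ 0.00034590
s = 1/2891 ≈ 0.00034590
s - o(-8) = 1/2891 - 1*(-8) = 1/2891 + 8 = 23129/2891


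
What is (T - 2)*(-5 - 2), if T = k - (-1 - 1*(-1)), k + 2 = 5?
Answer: -7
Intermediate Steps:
k = 3 (k = -2 + 5 = 3)
T = 3 (T = 3 - (-1 - 1*(-1)) = 3 - (-1 + 1) = 3 - 1*0 = 3 + 0 = 3)
(T - 2)*(-5 - 2) = (3 - 2)*(-5 - 2) = 1*(-7) = -7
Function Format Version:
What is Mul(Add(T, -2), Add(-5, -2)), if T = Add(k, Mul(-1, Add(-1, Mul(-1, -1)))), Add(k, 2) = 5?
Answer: -7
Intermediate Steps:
k = 3 (k = Add(-2, 5) = 3)
T = 3 (T = Add(3, Mul(-1, Add(-1, Mul(-1, -1)))) = Add(3, Mul(-1, Add(-1, 1))) = Add(3, Mul(-1, 0)) = Add(3, 0) = 3)
Mul(Add(T, -2), Add(-5, -2)) = Mul(Add(3, -2), Add(-5, -2)) = Mul(1, -7) = -7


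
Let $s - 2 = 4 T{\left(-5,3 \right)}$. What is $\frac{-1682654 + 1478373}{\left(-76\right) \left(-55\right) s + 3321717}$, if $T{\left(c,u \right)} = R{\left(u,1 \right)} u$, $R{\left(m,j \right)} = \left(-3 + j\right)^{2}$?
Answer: $- \frac{204281}{3530717} \approx -0.057858$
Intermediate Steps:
$T{\left(c,u \right)} = 4 u$ ($T{\left(c,u \right)} = \left(-3 + 1\right)^{2} u = \left(-2\right)^{2} u = 4 u$)
$s = 50$ ($s = 2 + 4 \cdot 4 \cdot 3 = 2 + 4 \cdot 12 = 2 + 48 = 50$)
$\frac{-1682654 + 1478373}{\left(-76\right) \left(-55\right) s + 3321717} = \frac{-1682654 + 1478373}{\left(-76\right) \left(-55\right) 50 + 3321717} = - \frac{204281}{4180 \cdot 50 + 3321717} = - \frac{204281}{209000 + 3321717} = - \frac{204281}{3530717}$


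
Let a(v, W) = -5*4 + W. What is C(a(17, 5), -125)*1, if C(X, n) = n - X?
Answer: -110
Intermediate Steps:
a(v, W) = -20 + W
C(a(17, 5), -125)*1 = (-125 - (-20 + 5))*1 = (-125 - 1*(-15))*1 = (-125 + 15)*1 = -110*1 = -110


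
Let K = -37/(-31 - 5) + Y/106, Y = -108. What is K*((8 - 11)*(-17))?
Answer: 289/636 ≈ 0.45440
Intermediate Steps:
K = 17/1908 (K = -37/(-31 - 5) - 108/106 = -37/(-36) - 108*1/106 = -37*(-1/36) - 54/53 = 37/36 - 54/53 = 17/1908 ≈ 0.0089099)
K*((8 - 11)*(-17)) = 17*((8 - 11)*(-17))/1908 = 17*(-3*(-17))/1908 = (17/1908)*51 = 289/636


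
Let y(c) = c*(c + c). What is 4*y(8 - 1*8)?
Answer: 0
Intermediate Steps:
y(c) = 2*c² (y(c) = c*(2*c) = 2*c²)
4*y(8 - 1*8) = 4*(2*(8 - 1*8)²) = 4*(2*(8 - 8)²) = 4*(2*0²) = 4*(2*0) = 4*0 = 0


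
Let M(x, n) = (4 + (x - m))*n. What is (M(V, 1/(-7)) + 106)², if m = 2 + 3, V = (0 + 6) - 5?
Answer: 11236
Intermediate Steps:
V = 1 (V = 6 - 5 = 1)
m = 5
M(x, n) = n*(-1 + x) (M(x, n) = (4 + (x - 1*5))*n = (4 + (x - 5))*n = (4 + (-5 + x))*n = (-1 + x)*n = n*(-1 + x))
(M(V, 1/(-7)) + 106)² = ((-1 + 1)/(-7) + 106)² = (-⅐*0 + 106)² = (0 + 106)² = 106² = 11236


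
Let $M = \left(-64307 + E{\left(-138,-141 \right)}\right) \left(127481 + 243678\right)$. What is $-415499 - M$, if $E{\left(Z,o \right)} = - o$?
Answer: $23815372895$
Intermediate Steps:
$M = -23815788394$ ($M = \left(-64307 - -141\right) \left(127481 + 243678\right) = \left(-64307 + 141\right) 371159 = \left(-64166\right) 371159 = -23815788394$)
$-415499 - M = -415499 - -23815788394 = -415499 + 23815788394 = 23815372895$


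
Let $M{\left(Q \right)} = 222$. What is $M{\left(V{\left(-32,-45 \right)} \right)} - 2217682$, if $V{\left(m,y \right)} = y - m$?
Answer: $-2217460$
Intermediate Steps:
$M{\left(V{\left(-32,-45 \right)} \right)} - 2217682 = 222 - 2217682 = -2217460$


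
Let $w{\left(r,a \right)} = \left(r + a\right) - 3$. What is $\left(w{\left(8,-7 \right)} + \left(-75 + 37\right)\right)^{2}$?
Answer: $1600$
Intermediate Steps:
$w{\left(r,a \right)} = -3 + a + r$ ($w{\left(r,a \right)} = \left(a + r\right) - 3 = -3 + a + r$)
$\left(w{\left(8,-7 \right)} + \left(-75 + 37\right)\right)^{2} = \left(\left(-3 - 7 + 8\right) + \left(-75 + 37\right)\right)^{2} = \left(-2 - 38\right)^{2} = \left(-40\right)^{2} = 1600$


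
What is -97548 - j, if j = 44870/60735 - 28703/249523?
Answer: -295665574843849/3030955881 ≈ -97549.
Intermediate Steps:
j = 1890564061/3030955881 (j = 44870*(1/60735) - 28703*1/249523 = 8974/12147 - 28703/249523 = 1890564061/3030955881 ≈ 0.62375)
-97548 - j = -97548 - 1*1890564061/3030955881 = -97548 - 1890564061/3030955881 = -295665574843849/3030955881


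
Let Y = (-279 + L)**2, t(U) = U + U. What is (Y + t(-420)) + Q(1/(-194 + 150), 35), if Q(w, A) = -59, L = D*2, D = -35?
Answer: 120902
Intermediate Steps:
L = -70 (L = -35*2 = -70)
t(U) = 2*U
Y = 121801 (Y = (-279 - 70)**2 = (-349)**2 = 121801)
(Y + t(-420)) + Q(1/(-194 + 150), 35) = (121801 + 2*(-420)) - 59 = (121801 - 840) - 59 = 120961 - 59 = 120902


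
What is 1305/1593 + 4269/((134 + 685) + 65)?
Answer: 883793/156468 ≈ 5.6484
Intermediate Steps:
1305/1593 + 4269/((134 + 685) + 65) = 1305*(1/1593) + 4269/(819 + 65) = 145/177 + 4269/884 = 883793/156468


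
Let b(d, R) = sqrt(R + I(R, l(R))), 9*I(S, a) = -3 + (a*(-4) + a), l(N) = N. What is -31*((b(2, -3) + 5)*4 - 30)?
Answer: 310 - 124*I*sqrt(21)/3 ≈ 310.0 - 189.41*I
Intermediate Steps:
I(S, a) = -1/3 - a/3 (I(S, a) = (-3 + (a*(-4) + a))/9 = (-3 + (-4*a + a))/9 = (-3 - 3*a)/9 = -1/3 - a/3)
b(d, R) = sqrt(-1/3 + 2*R/3) (b(d, R) = sqrt(R + (-1/3 - R/3)) = sqrt(-1/3 + 2*R/3))
-31*((b(2, -3) + 5)*4 - 30) = -31*((sqrt(-3 + 6*(-3))/3 + 5)*4 - 30) = -31*((sqrt(-3 - 18)/3 + 5)*4 - 30) = -31*((sqrt(-21)/3 + 5)*4 - 30) = -31*(((I*sqrt(21))/3 + 5)*4 - 30) = -31*((I*sqrt(21)/3 + 5)*4 - 30) = -31*((5 + I*sqrt(21)/3)*4 - 30) = -31*((20 + 4*I*sqrt(21)/3) - 30) = -31*(-10 + 4*I*sqrt(21)/3) = 310 - 124*I*sqrt(21)/3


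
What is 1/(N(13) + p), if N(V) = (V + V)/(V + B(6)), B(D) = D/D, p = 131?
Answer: 7/930 ≈ 0.0075269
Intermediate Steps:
B(D) = 1
N(V) = 2*V/(1 + V) (N(V) = (V + V)/(V + 1) = (2*V)/(1 + V) = 2*V/(1 + V))
1/(N(13) + p) = 1/(2*13/(1 + 13) + 131) = 1/(2*13/14 + 131) = 1/(2*13*(1/14) + 131) = 1/(13/7 + 131) = 1/(930/7) = 7/930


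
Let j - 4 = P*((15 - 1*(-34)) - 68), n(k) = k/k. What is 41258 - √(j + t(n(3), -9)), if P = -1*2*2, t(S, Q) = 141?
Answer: 41258 - √221 ≈ 41243.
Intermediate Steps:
n(k) = 1
P = -4 (P = -2*2 = -4)
j = 80 (j = 4 - 4*((15 - 1*(-34)) - 68) = 4 - 4*((15 + 34) - 68) = 4 - 4*(49 - 68) = 4 - 4*(-19) = 4 + 76 = 80)
41258 - √(j + t(n(3), -9)) = 41258 - √(80 + 141) = 41258 - √221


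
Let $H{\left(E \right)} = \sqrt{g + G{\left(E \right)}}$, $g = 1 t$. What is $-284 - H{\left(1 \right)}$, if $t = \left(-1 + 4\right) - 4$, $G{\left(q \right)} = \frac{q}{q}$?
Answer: $-284$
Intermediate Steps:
$G{\left(q \right)} = 1$
$t = -1$ ($t = 3 - 4 = -1$)
$g = -1$ ($g = 1 \left(-1\right) = -1$)
$H{\left(E \right)} = 0$ ($H{\left(E \right)} = \sqrt{-1 + 1} = \sqrt{0} = 0$)
$-284 - H{\left(1 \right)} = -284 - 0 = -284 + 0 = -284$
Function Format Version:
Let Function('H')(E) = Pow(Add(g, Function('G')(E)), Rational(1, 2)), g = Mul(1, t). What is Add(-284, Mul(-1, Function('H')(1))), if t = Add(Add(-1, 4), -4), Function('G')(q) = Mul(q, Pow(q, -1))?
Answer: -284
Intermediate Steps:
Function('G')(q) = 1
t = -1 (t = Add(3, -4) = -1)
g = -1 (g = Mul(1, -1) = -1)
Function('H')(E) = 0 (Function('H')(E) = Pow(Add(-1, 1), Rational(1, 2)) = Pow(0, Rational(1, 2)) = 0)
Add(-284, Mul(-1, Function('H')(1))) = Add(-284, Mul(-1, 0)) = Add(-284, 0) = -284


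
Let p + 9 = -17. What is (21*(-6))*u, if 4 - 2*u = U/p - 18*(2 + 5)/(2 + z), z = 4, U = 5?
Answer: -41265/26 ≈ -1587.1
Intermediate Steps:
p = -26 (p = -9 - 17 = -26)
u = 655/52 (u = 2 - (5/(-26) - 18*(2 + 5)/(2 + 4))/2 = 2 - (5*(-1/26) - 18/(6/7))/2 = 2 - (-5/26 - 18/(6*(1/7)))/2 = 2 - (-5/26 - 18/6/7)/2 = 2 - (-5/26 - 18*7/6)/2 = 2 - (-5/26 - 21)/2 = 2 - 1/2*(-551/26) = 2 + 551/52 = 655/52 ≈ 12.596)
(21*(-6))*u = (21*(-6))*(655/52) = -126*655/52 = -41265/26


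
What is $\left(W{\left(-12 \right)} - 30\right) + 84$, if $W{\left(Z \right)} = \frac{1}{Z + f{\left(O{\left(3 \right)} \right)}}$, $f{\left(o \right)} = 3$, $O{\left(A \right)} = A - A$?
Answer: $\frac{485}{9} \approx 53.889$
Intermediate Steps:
$O{\left(A \right)} = 0$
$W{\left(Z \right)} = \frac{1}{3 + Z}$ ($W{\left(Z \right)} = \frac{1}{Z + 3} = \frac{1}{3 + Z}$)
$\left(W{\left(-12 \right)} - 30\right) + 84 = \left(\frac{1}{3 - 12} - 30\right) + 84 = \left(\frac{1}{-9} - 30\right) + 84 = \left(- \frac{1}{9} - 30\right) + 84 = - \frac{271}{9} + 84 = \frac{485}{9}$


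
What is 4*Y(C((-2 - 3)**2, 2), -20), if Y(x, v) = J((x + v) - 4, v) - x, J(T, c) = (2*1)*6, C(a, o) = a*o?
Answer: -152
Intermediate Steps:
J(T, c) = 12 (J(T, c) = 2*6 = 12)
Y(x, v) = 12 - x
4*Y(C((-2 - 3)**2, 2), -20) = 4*(12 - (-2 - 3)**2*2) = 4*(12 - (-5)**2*2) = 4*(12 - 25*2) = 4*(12 - 1*50) = 4*(12 - 50) = 4*(-38) = -152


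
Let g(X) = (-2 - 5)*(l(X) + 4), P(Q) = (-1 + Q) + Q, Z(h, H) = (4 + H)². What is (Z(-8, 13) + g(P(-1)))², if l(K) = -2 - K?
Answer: 64516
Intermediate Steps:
P(Q) = -1 + 2*Q
g(X) = -14 + 7*X (g(X) = (-2 - 5)*((-2 - X) + 4) = -7*(2 - X) = -14 + 7*X)
(Z(-8, 13) + g(P(-1)))² = ((4 + 13)² + (-14 + 7*(-1 + 2*(-1))))² = (17² + (-14 + 7*(-1 - 2)))² = (289 + (-14 + 7*(-3)))² = (289 + (-14 - 21))² = (289 - 35)² = 254² = 64516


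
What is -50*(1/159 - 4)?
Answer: 31750/159 ≈ 199.69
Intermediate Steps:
-50*(1/159 - 4) = -50*(-635/159) = 31750/159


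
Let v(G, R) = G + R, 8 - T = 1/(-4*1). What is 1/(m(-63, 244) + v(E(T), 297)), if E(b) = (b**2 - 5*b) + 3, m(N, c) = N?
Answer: 16/4221 ≈ 0.0037906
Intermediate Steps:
T = 33/4 (T = 8 - 1/((-4*1)) = 8 - 1/(-4) = 8 - 1*(-1/4) = 8 + 1/4 = 33/4 ≈ 8.2500)
E(b) = 3 + b**2 - 5*b
1/(m(-63, 244) + v(E(T), 297)) = 1/(-63 + ((3 + (33/4)**2 - 5*33/4) + 297)) = 1/(-63 + ((3 + 1089/16 - 165/4) + 297)) = 1/(-63 + (477/16 + 297)) = 1/(-63 + 5229/16) = 1/(4221/16) = 16/4221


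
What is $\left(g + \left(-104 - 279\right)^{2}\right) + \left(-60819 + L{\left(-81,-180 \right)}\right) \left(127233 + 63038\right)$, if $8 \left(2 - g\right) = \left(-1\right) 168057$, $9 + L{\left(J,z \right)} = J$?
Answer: $- \frac{92712389127}{8} \approx -1.1589 \cdot 10^{10}$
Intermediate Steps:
$L{\left(J,z \right)} = -9 + J$
$g = \frac{168073}{8}$ ($g = 2 - \frac{\left(-1\right) 168057}{8} = 2 - - \frac{168057}{8} = 2 + \frac{168057}{8} = \frac{168073}{8} \approx 21009.0$)
$\left(g + \left(-104 - 279\right)^{2}\right) + \left(-60819 + L{\left(-81,-180 \right)}\right) \left(127233 + 63038\right) = \left(\frac{168073}{8} + \left(-104 - 279\right)^{2}\right) + \left(-60819 - 90\right) \left(127233 + 63038\right) = \left(\frac{168073}{8} + \left(-104 - 279\right)^{2}\right) + \left(-60819 - 90\right) 190271 = \left(\frac{168073}{8} + \left(-383\right)^{2}\right) - 11589216339 = \left(\frac{168073}{8} + 146689\right) - 11589216339 = \frac{1341585}{8} - 11589216339 = - \frac{92712389127}{8}$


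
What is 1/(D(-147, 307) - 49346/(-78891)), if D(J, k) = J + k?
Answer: 78891/12671906 ≈ 0.0062257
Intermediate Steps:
1/(D(-147, 307) - 49346/(-78891)) = 1/((-147 + 307) - 49346/(-78891)) = 1/(160 - 49346*(-1/78891)) = 1/(160 + 49346/78891) = 1/(12671906/78891) = 78891/12671906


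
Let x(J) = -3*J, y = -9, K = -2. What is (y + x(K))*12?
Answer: -36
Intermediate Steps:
(y + x(K))*12 = (-9 - 3*(-2))*12 = (-9 + 6)*12 = -3*12 = -36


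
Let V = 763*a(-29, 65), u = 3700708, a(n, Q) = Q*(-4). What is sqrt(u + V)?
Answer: 2*sqrt(875582) ≈ 1871.5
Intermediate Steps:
a(n, Q) = -4*Q
V = -198380 (V = 763*(-4*65) = 763*(-260) = -198380)
sqrt(u + V) = sqrt(3700708 - 198380) = sqrt(3502328) = 2*sqrt(875582)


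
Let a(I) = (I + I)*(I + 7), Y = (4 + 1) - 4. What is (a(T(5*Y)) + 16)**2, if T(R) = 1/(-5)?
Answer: 110224/625 ≈ 176.36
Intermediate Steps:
Y = 1 (Y = 5 - 4 = 1)
T(R) = -1/5
a(I) = 2*I*(7 + I) (a(I) = (2*I)*(7 + I) = 2*I*(7 + I))
(a(T(5*Y)) + 16)**2 = (2*(-1/5)*(7 - 1/5) + 16)**2 = (2*(-1/5)*(34/5) + 16)**2 = (-68/25 + 16)**2 = (332/25)**2 = 110224/625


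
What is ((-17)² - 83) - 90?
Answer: 116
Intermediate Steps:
((-17)² - 83) - 90 = (289 - 83) - 90 = 206 - 90 = 116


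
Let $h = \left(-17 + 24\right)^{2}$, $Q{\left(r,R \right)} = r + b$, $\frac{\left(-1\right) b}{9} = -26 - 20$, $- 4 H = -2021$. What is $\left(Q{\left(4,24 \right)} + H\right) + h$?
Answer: $\frac{3889}{4} \approx 972.25$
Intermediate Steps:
$H = \frac{2021}{4}$ ($H = \left(- \frac{1}{4}\right) \left(-2021\right) = \frac{2021}{4} \approx 505.25$)
$b = 414$ ($b = - 9 \left(-26 - 20\right) = \left(-9\right) \left(-46\right) = 414$)
$Q{\left(r,R \right)} = 414 + r$ ($Q{\left(r,R \right)} = r + 414 = 414 + r$)
$h = 49$ ($h = 7^{2} = 49$)
$\left(Q{\left(4,24 \right)} + H\right) + h = \left(\left(414 + 4\right) + \frac{2021}{4}\right) + 49 = \left(418 + \frac{2021}{4}\right) + 49 = \frac{3693}{4} + 49 = \frac{3889}{4}$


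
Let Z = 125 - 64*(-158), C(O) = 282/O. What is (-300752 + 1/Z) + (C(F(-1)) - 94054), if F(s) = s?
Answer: -4044515855/10237 ≈ -3.9509e+5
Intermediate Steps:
Z = 10237 (Z = 125 + 10112 = 10237)
(-300752 + 1/Z) + (C(F(-1)) - 94054) = (-300752 + 1/10237) + (282/(-1) - 94054) = (-300752 + 1/10237) + (282*(-1) - 94054) = -3078798223/10237 + (-282 - 94054) = -3078798223/10237 - 94336 = -4044515855/10237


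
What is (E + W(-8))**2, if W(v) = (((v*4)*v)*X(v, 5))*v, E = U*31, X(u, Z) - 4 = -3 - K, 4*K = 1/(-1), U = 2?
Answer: 6240004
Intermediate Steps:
K = -1/4 (K = (1/4)/(-1) = (1/4)*(-1) = -1/4 ≈ -0.25000)
X(u, Z) = 5/4 (X(u, Z) = 4 + (-3 - 1*(-1/4)) = 4 + (-3 + 1/4) = 4 - 11/4 = 5/4)
E = 62 (E = 2*31 = 62)
W(v) = 5*v**3 (W(v) = (((v*4)*v)*(5/4))*v = (((4*v)*v)*(5/4))*v = ((4*v**2)*(5/4))*v = (5*v**2)*v = 5*v**3)
(E + W(-8))**2 = (62 + 5*(-8)**3)**2 = (62 + 5*(-512))**2 = (62 - 2560)**2 = (-2498)**2 = 6240004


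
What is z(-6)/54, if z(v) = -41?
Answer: -41/54 ≈ -0.75926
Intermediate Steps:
z(-6)/54 = -41/54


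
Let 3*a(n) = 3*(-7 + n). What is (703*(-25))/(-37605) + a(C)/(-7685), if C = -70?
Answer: 27591892/57798885 ≈ 0.47738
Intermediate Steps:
a(n) = -7 + n (a(n) = (3*(-7 + n))/3 = (-21 + 3*n)/3 = -7 + n)
(703*(-25))/(-37605) + a(C)/(-7685) = (703*(-25))/(-37605) + (-7 - 70)/(-7685) = -17575*(-1/37605) - 77*(-1/7685) = 3515/7521 + 77/7685 = 27591892/57798885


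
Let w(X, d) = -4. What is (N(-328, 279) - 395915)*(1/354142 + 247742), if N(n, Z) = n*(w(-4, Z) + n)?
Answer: -25181855174854935/354142 ≈ -7.1107e+10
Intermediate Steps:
N(n, Z) = n*(-4 + n)
(N(-328, 279) - 395915)*(1/354142 + 247742) = (-328*(-4 - 328) - 395915)*(1/354142 + 247742) = (-328*(-332) - 395915)*(1/354142 + 247742) = (108896 - 395915)*(87735847365/354142) = -287019*87735847365/354142 = -25181855174854935/354142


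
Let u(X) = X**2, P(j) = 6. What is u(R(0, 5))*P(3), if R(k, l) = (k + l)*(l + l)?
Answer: 15000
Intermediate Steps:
R(k, l) = 2*l*(k + l) (R(k, l) = (k + l)*(2*l) = 2*l*(k + l))
u(R(0, 5))*P(3) = (2*5*(0 + 5))**2*6 = (2*5*5)**2*6 = 50**2*6 = 2500*6 = 15000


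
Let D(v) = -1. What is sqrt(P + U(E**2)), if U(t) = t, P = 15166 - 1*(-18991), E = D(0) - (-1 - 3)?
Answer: sqrt(34166) ≈ 184.84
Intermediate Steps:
E = 3 (E = -1 - (-1 - 3) = -1 - 1*(-4) = -1 + 4 = 3)
P = 34157 (P = 15166 + 18991 = 34157)
sqrt(P + U(E**2)) = sqrt(34157 + 3**2) = sqrt(34157 + 9) = sqrt(34166)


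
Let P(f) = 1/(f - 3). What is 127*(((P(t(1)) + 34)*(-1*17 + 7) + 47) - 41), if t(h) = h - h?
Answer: -125984/3 ≈ -41995.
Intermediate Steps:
t(h) = 0
P(f) = 1/(-3 + f)
127*(((P(t(1)) + 34)*(-1*17 + 7) + 47) - 41) = 127*(((1/(-3 + 0) + 34)*(-1*17 + 7) + 47) - 41) = 127*(((1/(-3) + 34)*(-17 + 7) + 47) - 41) = 127*(((-⅓ + 34)*(-10) + 47) - 41) = 127*(((101/3)*(-10) + 47) - 41) = 127*((-1010/3 + 47) - 41) = 127*(-869/3 - 41) = 127*(-992/3) = -125984/3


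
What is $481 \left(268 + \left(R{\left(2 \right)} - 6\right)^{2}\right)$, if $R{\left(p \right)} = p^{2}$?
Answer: $130832$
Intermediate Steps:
$481 \left(268 + \left(R{\left(2 \right)} - 6\right)^{2}\right) = 481 \left(268 + \left(2^{2} - 6\right)^{2}\right) = 481 \left(268 + \left(4 - 6\right)^{2}\right) = 481 \left(268 + \left(-2\right)^{2}\right) = 481 \left(268 + 4\right) = 481 \cdot 272 = 130832$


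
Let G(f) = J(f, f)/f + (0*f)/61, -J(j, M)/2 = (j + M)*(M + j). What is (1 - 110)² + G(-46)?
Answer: 12249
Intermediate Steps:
J(j, M) = -2*(M + j)² (J(j, M) = -2*(j + M)*(M + j) = -2*(M + j)*(M + j) = -2*(M + j)²)
G(f) = -8*f (G(f) = (-2*(f + f)²)/f + (0*f)/61 = (-2*4*f²)/f + 0*(1/61) = (-8*f²)/f + 0 = -8*f + 0 = -8*f)
(1 - 110)² + G(-46) = (1 - 110)² - 8*(-46) = (-109)² + 368 = 11881 + 368 = 12249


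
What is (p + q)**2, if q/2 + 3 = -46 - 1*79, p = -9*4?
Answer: 85264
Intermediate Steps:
p = -36 (p = -1*36 = -36)
q = -256 (q = -6 + 2*(-46 - 1*79) = -6 + 2*(-46 - 79) = -6 + 2*(-125) = -6 - 250 = -256)
(p + q)**2 = (-36 - 256)**2 = (-292)**2 = 85264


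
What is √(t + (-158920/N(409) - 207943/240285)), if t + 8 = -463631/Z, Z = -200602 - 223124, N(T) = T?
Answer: I*√8484781209263768513055004330/4626926197910 ≈ 19.908*I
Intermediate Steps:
Z = -423726
t = -2926177/423726 (t = -8 - 463631/(-423726) = -8 - 463631*(-1/423726) = -8 + 463631/423726 = -2926177/423726 ≈ -6.9058)
√(t + (-158920/N(409) - 207943/240285)) = √(-2926177/423726 + (-158920/409 - 207943/240285)) = √(-2926177/423726 - 38271140887/98276565) = √(-1833783563069663/4626926197910) = I*√8484781209263768513055004330/4626926197910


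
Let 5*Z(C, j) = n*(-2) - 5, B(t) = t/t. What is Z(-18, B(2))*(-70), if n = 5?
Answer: 210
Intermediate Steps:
B(t) = 1
Z(C, j) = -3 (Z(C, j) = (5*(-2) - 5)/5 = (-10 - 5)/5 = (⅕)*(-15) = -3)
Z(-18, B(2))*(-70) = -3*(-70) = 210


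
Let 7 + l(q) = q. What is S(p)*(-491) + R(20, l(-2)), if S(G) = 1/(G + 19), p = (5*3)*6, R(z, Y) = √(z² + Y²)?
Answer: -491/109 + √481 ≈ 17.427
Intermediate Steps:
l(q) = -7 + q
R(z, Y) = √(Y² + z²)
p = 90 (p = 15*6 = 90)
S(G) = 1/(19 + G)
S(p)*(-491) + R(20, l(-2)) = -491/(19 + 90) + √((-7 - 2)² + 20²) = -491/109 + √((-9)² + 400) = (1/109)*(-491) + √(81 + 400) = -491/109 + √481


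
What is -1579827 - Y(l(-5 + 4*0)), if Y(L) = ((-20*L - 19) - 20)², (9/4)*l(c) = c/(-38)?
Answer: -46242904468/29241 ≈ -1.5814e+6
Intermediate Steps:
l(c) = -2*c/171 (l(c) = 4*(c/(-38))/9 = 4*(c*(-1/38))/9 = 4*(-c/38)/9 = -2*c/171)
Y(L) = (-39 - 20*L)² (Y(L) = ((-19 - 20*L) - 20)² = (-39 - 20*L)²)
-1579827 - Y(l(-5 + 4*0)) = -1579827 - (39 + 20*(-2*(-5 + 4*0)/171))² = -1579827 - (39 + 20*(-2*(-5 + 0)/171))² = -1579827 - (39 + 20*(-2/171*(-5)))² = -1579827 - (39 + 20*(10/171))² = -1579827 - (39 + 200/171)² = -1579827 - (6869/171)² = -1579827 - 1*47183161/29241 = -1579827 - 47183161/29241 = -46242904468/29241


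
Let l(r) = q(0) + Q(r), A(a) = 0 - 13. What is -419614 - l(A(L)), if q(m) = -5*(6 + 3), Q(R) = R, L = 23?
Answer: -419556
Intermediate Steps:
A(a) = -13
q(m) = -45 (q(m) = -5*9 = -45)
l(r) = -45 + r
-419614 - l(A(L)) = -419614 - (-45 - 13) = -419614 - 1*(-58) = -419614 + 58 = -419556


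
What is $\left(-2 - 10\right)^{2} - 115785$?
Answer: $-115641$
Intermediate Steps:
$\left(-2 - 10\right)^{2} - 115785 = \left(-12\right)^{2} - 115785 = 144 - 115785 = -115641$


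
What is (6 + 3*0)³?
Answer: 216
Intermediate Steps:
(6 + 3*0)³ = (6 + 0)³ = 6³ = 216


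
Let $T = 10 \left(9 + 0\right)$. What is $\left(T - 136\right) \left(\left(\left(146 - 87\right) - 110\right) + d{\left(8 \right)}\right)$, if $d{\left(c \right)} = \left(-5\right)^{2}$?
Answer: $1196$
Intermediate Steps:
$T = 90$ ($T = 10 \cdot 9 = 90$)
$d{\left(c \right)} = 25$
$\left(T - 136\right) \left(\left(\left(146 - 87\right) - 110\right) + d{\left(8 \right)}\right) = \left(90 - 136\right) \left(\left(\left(146 - 87\right) - 110\right) + 25\right) = - 46 \left(\left(59 - 110\right) + 25\right) = - 46 \left(-51 + 25\right) = \left(-46\right) \left(-26\right) = 1196$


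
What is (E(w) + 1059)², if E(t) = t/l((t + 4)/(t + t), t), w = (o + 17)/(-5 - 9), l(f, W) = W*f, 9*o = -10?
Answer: 145933932169/130321 ≈ 1.1198e+6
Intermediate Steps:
o = -10/9 (o = (⅑)*(-10) = -10/9 ≈ -1.1111)
w = -143/126 (w = (-10/9 + 17)/(-5 - 9) = (143/9)/(-14) = (143/9)*(-1/14) = -143/126 ≈ -1.1349)
E(t) = t/(2 + t/2) (E(t) = t/((t*((t + 4)/(t + t)))) = t/((t*((4 + t)/((2*t))))) = t/((t*((4 + t)*(1/(2*t))))) = t/((t*((4 + t)/(2*t)))) = t/(2 + t/2))
(E(w) + 1059)² = (2*(-143/126)/(4 - 143/126) + 1059)² = (2*(-143/126)/(361/126) + 1059)² = (2*(-143/126)*(126/361) + 1059)² = (-286/361 + 1059)² = (382013/361)² = 145933932169/130321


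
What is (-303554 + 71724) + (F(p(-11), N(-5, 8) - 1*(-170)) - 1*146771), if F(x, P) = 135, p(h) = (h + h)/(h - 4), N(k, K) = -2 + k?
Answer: -378466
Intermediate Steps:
p(h) = 2*h/(-4 + h) (p(h) = (2*h)/(-4 + h) = 2*h/(-4 + h))
(-303554 + 71724) + (F(p(-11), N(-5, 8) - 1*(-170)) - 1*146771) = (-303554 + 71724) + (135 - 1*146771) = -231830 + (135 - 146771) = -231830 - 146636 = -378466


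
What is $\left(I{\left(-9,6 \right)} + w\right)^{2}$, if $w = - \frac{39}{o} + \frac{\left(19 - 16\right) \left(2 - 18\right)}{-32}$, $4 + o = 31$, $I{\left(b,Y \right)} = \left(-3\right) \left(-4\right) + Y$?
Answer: $\frac{105625}{324} \approx 326.0$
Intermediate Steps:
$I{\left(b,Y \right)} = 12 + Y$
$o = 27$ ($o = -4 + 31 = 27$)
$w = \frac{1}{18}$ ($w = - \frac{39}{27} + \frac{\left(19 - 16\right) \left(2 - 18\right)}{-32} = \left(-39\right) \frac{1}{27} + 3 \left(-16\right) \left(- \frac{1}{32}\right) = - \frac{13}{9} - - \frac{3}{2} = - \frac{13}{9} + \frac{3}{2} = \frac{1}{18} \approx 0.055556$)
$\left(I{\left(-9,6 \right)} + w\right)^{2} = \left(\left(12 + 6\right) + \frac{1}{18}\right)^{2} = \left(18 + \frac{1}{18}\right)^{2} = \left(\frac{325}{18}\right)^{2} = \frac{105625}{324}$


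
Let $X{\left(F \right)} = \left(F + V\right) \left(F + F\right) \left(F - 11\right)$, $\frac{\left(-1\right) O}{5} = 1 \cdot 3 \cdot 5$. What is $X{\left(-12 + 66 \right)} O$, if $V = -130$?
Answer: $26470800$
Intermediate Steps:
$O = -75$ ($O = - 5 \cdot 1 \cdot 3 \cdot 5 = - 5 \cdot 3 \cdot 5 = \left(-5\right) 15 = -75$)
$X{\left(F \right)} = 2 F \left(-130 + F\right) \left(-11 + F\right)$ ($X{\left(F \right)} = \left(F - 130\right) \left(F + F\right) \left(F - 11\right) = \left(-130 + F\right) 2 F \left(-11 + F\right) = 2 F \left(-130 + F\right) \left(-11 + F\right)$)
$X{\left(-12 + 66 \right)} O = 2 \left(-12 + 66\right) \left(1430 + \left(-12 + 66\right)^{2} - 141 \left(-12 + 66\right)\right) \left(-75\right) = 2 \cdot 54 \left(1430 + 54^{2} - 7614\right) \left(-75\right) = 2 \cdot 54 \left(1430 + 2916 - 7614\right) \left(-75\right) = 2 \cdot 54 \left(-3268\right) \left(-75\right) = \left(-352944\right) \left(-75\right) = 26470800$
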